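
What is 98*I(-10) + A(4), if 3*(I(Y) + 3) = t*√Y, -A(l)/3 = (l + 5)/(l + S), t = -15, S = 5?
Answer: -297 - 490*I*√10 ≈ -297.0 - 1549.5*I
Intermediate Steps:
A(l) = -3 (A(l) = -3*(l + 5)/(l + 5) = -3*(5 + l)/(5 + l) = -3*1 = -3)
I(Y) = -3 - 5*√Y (I(Y) = -3 + (-15*√Y)/3 = -3 - 5*√Y)
98*I(-10) + A(4) = 98*(-3 - 5*I*√10) - 3 = (-294 - 490*I*√10) - 3 = -297 - 490*I*√10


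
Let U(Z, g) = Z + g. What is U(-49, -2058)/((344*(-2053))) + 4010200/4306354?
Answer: 33037268073/35363779048 ≈ 0.93421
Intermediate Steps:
U(-49, -2058)/((344*(-2053))) + 4010200/4306354 = (-49 - 2058)/((344*(-2053))) + 4010200/4306354 = -2107/(-706232) + 4010200*(1/4306354) = -2107*(-1/706232) + 2005100/2153177 = 49/16424 + 2005100/2153177 = 33037268073/35363779048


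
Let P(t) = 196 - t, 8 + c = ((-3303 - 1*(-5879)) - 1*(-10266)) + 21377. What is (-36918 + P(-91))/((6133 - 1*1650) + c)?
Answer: -36631/38694 ≈ -0.94668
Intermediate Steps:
c = 34211 (c = -8 + (((-3303 - 1*(-5879)) - 1*(-10266)) + 21377) = -8 + (((-3303 + 5879) + 10266) + 21377) = -8 + ((2576 + 10266) + 21377) = -8 + (12842 + 21377) = -8 + 34219 = 34211)
(-36918 + P(-91))/((6133 - 1*1650) + c) = (-36918 + (196 - 1*(-91)))/((6133 - 1*1650) + 34211) = (-36918 + (196 + 91))/((6133 - 1650) + 34211) = (-36918 + 287)/(4483 + 34211) = -36631/38694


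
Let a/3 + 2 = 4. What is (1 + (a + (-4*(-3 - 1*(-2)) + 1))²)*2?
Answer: 244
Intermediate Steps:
a = 6 (a = -6 + 3*4 = -6 + 12 = 6)
(1 + (a + (-4*(-3 - 1*(-2)) + 1))²)*2 = (1 + (6 + (-4*(-3 - 1*(-2)) + 1))²)*2 = (1 + (6 + (-4*(-3 + 2) + 1))²)*2 = (1 + (6 + (-4*(-1) + 1))²)*2 = (1 + (6 + (4 + 1))²)*2 = (1 + (6 + 5)²)*2 = (1 + 11²)*2 = (1 + 121)*2 = 122*2 = 244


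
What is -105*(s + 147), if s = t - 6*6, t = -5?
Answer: -11130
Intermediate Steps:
s = -41 (s = -5 - 6*6 = -5 - 36 = -41)
-105*(s + 147) = -105*(-41 + 147) = -105*106 = -11130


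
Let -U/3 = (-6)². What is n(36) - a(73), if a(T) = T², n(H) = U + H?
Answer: -5401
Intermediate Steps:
U = -108 (U = -3*(-6)² = -3*36 = -108)
n(H) = -108 + H
n(36) - a(73) = (-108 + 36) - 1*73² = -72 - 1*5329 = -72 - 5329 = -5401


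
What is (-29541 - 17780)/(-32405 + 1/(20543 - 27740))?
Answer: 340569237/233218786 ≈ 1.4603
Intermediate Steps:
(-29541 - 17780)/(-32405 + 1/(20543 - 27740)) = -47321/(-32405 + 1/(-7197)) = -47321/(-32405 - 1/7197) = -47321/(-233218786/7197) = -47321*(-7197/233218786) = 340569237/233218786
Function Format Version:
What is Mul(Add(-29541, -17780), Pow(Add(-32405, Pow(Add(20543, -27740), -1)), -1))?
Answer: Rational(340569237, 233218786) ≈ 1.4603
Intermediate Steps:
Mul(Add(-29541, -17780), Pow(Add(-32405, Pow(Add(20543, -27740), -1)), -1)) = Mul(-47321, Pow(Add(-32405, Pow(-7197, -1)), -1)) = Mul(-47321, Pow(Add(-32405, Rational(-1, 7197)), -1)) = Mul(-47321, Pow(Rational(-233218786, 7197), -1)) = Mul(-47321, Rational(-7197, 233218786)) = Rational(340569237, 233218786)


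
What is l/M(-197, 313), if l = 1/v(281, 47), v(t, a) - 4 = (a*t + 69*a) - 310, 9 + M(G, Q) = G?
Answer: -1/3325664 ≈ -3.0069e-7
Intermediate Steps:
M(G, Q) = -9 + G
v(t, a) = -306 + 69*a + a*t (v(t, a) = 4 + ((a*t + 69*a) - 310) = 4 + ((69*a + a*t) - 310) = 4 + (-310 + 69*a + a*t) = -306 + 69*a + a*t)
l = 1/16144 (l = 1/(-306 + 69*47 + 47*281) = 1/(-306 + 3243 + 13207) = 1/16144 ≈ 6.1942e-5)
l/M(-197, 313) = 1/(16144*(-9 - 197)) = (1/16144)/(-206) = (1/16144)*(-1/206) = -1/3325664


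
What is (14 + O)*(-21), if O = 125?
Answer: -2919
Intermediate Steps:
(14 + O)*(-21) = (14 + 125)*(-21) = 139*(-21) = -2919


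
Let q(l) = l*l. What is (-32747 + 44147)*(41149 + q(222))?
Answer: 1030936200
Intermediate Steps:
q(l) = l²
(-32747 + 44147)*(41149 + q(222)) = (-32747 + 44147)*(41149 + 222²) = 11400*(41149 + 49284) = 11400*90433 = 1030936200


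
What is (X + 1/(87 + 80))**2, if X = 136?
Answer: 515880369/27889 ≈ 18498.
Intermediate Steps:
(X + 1/(87 + 80))**2 = (136 + 1/(87 + 80))**2 = (136 + 1/167)**2 = (22713/167)**2 = 515880369/27889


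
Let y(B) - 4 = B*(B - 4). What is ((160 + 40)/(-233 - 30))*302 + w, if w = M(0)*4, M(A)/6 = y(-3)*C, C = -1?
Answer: -218200/263 ≈ -829.66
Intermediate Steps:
y(B) = 4 + B*(-4 + B) (y(B) = 4 + B*(B - 4) = 4 + B*(-4 + B))
M(A) = -150 (M(A) = 6*((4 + (-3)² - 4*(-3))*(-1)) = 6*((4 + 9 + 12)*(-1)) = 6*(25*(-1)) = 6*(-25) = -150)
w = -600 (w = -150*4 = -600)
((160 + 40)/(-233 - 30))*302 + w = ((160 + 40)/(-233 - 30))*302 - 600 = (200/(-263))*302 - 600 = (200*(-1/263))*302 - 600 = -200/263*302 - 600 = -60400/263 - 600 = -218200/263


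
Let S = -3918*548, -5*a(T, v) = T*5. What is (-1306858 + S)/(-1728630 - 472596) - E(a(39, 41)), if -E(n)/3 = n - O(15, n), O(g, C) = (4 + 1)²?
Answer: -209590735/1100613 ≈ -190.43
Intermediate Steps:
a(T, v) = -T (a(T, v) = -T*5/5 = -T)
O(g, C) = 25 (O(g, C) = 5² = 25)
S = -2147064
E(n) = 75 - 3*n (E(n) = -3*(n - 1*25) = -3*(n - 25) = -3*(-25 + n) = 75 - 3*n)
(-1306858 + S)/(-1728630 - 472596) - E(a(39, 41)) = (-1306858 - 2147064)/(-1728630 - 472596) - (75 - (-3)*39) = -3453922/(-2201226) - (75 - 3*(-39)) = -3453922*(-1/2201226) - (75 + 117) = 1726961/1100613 - 1*192 = 1726961/1100613 - 192 = -209590735/1100613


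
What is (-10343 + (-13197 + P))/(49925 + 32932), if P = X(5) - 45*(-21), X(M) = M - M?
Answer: -22595/82857 ≈ -0.27270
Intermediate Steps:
X(M) = 0
P = 945 (P = 0 - 45*(-21) = 0 + 945 = 945)
(-10343 + (-13197 + P))/(49925 + 32932) = (-10343 + (-13197 + 945))/(49925 + 32932) = (-10343 - 12252)/82857 = -22595*1/82857 = -22595/82857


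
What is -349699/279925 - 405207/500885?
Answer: -5247028238/2549276975 ≈ -2.0582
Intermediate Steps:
-349699/279925 - 405207/500885 = -349699*1/279925 - 405207*1/500885 = -349699/279925 - 36837/45535 = -5247028238/2549276975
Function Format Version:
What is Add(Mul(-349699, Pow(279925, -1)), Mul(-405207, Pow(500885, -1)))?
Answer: Rational(-5247028238, 2549276975) ≈ -2.0582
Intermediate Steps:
Add(Mul(-349699, Pow(279925, -1)), Mul(-405207, Pow(500885, -1))) = Add(Mul(-349699, Rational(1, 279925)), Mul(-405207, Rational(1, 500885))) = Add(Rational(-349699, 279925), Rational(-36837, 45535)) = Rational(-5247028238, 2549276975)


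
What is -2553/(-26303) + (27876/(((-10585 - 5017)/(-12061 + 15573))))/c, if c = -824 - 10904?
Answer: 3278260518/5186346631 ≈ 0.63209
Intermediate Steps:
c = -11728
-2553/(-26303) + (27876/(((-10585 - 5017)/(-12061 + 15573))))/c = -2553/(-26303) + (27876/(((-10585 - 5017)/(-12061 + 15573))))/(-11728) = -2553*(-1/26303) + (27876/((-15602/3512)))*(-1/11728) = 2553/26303 + (27876/((-15602*1/3512)))*(-1/11728) = 2553/26303 + (27876/(-7801/1756))*(-1/11728) = 2553/26303 + (27876*(-1756/7801))*(-1/11728) = 2553/26303 - 48950256/7801*(-1/11728) = 2553/26303 + 3059391/5718133 = 3278260518/5186346631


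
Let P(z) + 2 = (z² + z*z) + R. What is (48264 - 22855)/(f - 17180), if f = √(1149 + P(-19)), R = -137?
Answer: -109131655/73787667 - 25409*√433/147575334 ≈ -1.4826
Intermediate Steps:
P(z) = -139 + 2*z² (P(z) = -2 + ((z² + z*z) - 137) = -2 + ((z² + z²) - 137) = -2 + (2*z² - 137) = -2 + (-137 + 2*z²) = -139 + 2*z²)
f = 2*√433 (f = √(1149 + (-139 + 2*(-19)²)) = √(1149 + (-139 + 2*361)) = √(1149 + (-139 + 722)) = √(1149 + 583) = √1732 = 2*√433 ≈ 41.617)
(48264 - 22855)/(f - 17180) = (48264 - 22855)/(2*√433 - 17180) = 25409/(-17180 + 2*√433)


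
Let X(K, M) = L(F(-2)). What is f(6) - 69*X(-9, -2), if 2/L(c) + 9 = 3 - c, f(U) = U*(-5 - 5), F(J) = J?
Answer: -51/2 ≈ -25.500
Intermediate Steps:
f(U) = -10*U (f(U) = U*(-10) = -10*U)
L(c) = 2/(-6 - c) (L(c) = 2/(-9 + (3 - c)) = 2/(-6 - c))
X(K, M) = -½ (X(K, M) = -2/(6 - 2) = -2/4 = -2*¼ = -½)
f(6) - 69*X(-9, -2) = -10*6 - 69*(-½) = -60 + 69/2 = -51/2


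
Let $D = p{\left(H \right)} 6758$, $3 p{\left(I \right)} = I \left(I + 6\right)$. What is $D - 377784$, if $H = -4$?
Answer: $- \frac{1187416}{3} \approx -3.9581 \cdot 10^{5}$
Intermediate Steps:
$p{\left(I \right)} = \frac{I \left(6 + I\right)}{3}$ ($p{\left(I \right)} = \frac{I \left(I + 6\right)}{3} = \frac{I \left(6 + I\right)}{3}$)
$D = - \frac{54064}{3}$ ($D = \frac{1}{3} \left(-4\right) \left(6 - 4\right) 6758 = \frac{1}{3} \left(-4\right) 2 \cdot 6758 = \left(- \frac{8}{3}\right) 6758 = - \frac{54064}{3} \approx -18021.0$)
$D - 377784 = - \frac{54064}{3} - 377784 = - \frac{1187416}{3}$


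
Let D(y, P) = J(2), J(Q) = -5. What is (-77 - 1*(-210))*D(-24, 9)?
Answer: -665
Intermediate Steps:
D(y, P) = -5
(-77 - 1*(-210))*D(-24, 9) = (-77 - 1*(-210))*(-5) = (-77 + 210)*(-5) = 133*(-5) = -665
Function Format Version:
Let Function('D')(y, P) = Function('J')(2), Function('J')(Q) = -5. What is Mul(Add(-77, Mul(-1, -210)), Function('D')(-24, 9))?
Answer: -665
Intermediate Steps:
Function('D')(y, P) = -5
Mul(Add(-77, Mul(-1, -210)), Function('D')(-24, 9)) = Mul(Add(-77, Mul(-1, -210)), -5) = Mul(Add(-77, 210), -5) = Mul(133, -5) = -665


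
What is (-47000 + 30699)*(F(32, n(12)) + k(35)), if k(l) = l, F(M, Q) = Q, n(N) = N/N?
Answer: -586836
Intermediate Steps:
n(N) = 1
(-47000 + 30699)*(F(32, n(12)) + k(35)) = (-47000 + 30699)*(1 + 35) = -16301*36 = -586836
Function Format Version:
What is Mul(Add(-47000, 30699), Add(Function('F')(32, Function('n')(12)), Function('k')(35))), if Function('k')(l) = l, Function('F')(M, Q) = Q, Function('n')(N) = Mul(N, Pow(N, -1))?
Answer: -586836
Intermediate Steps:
Function('n')(N) = 1
Mul(Add(-47000, 30699), Add(Function('F')(32, Function('n')(12)), Function('k')(35))) = Mul(Add(-47000, 30699), Add(1, 35)) = Mul(-16301, 36) = -586836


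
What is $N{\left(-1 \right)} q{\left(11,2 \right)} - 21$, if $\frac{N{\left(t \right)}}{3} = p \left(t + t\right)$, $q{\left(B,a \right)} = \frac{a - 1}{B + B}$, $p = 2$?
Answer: $- \frac{237}{11} \approx -21.545$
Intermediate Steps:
$q{\left(B,a \right)} = \frac{-1 + a}{2 B}$
$N{\left(t \right)} = 12 t$ ($N{\left(t \right)} = 3 \cdot 2 \left(t + t\right) = 3 \cdot 2 \cdot 2 t = 3 \cdot 4 t = 12 t$)
$N{\left(-1 \right)} q{\left(11,2 \right)} - 21 = 12 \left(-1\right) \frac{-1 + 2}{2 \cdot 11} - 21 = - 12 \cdot \frac{1}{2} \cdot \frac{1}{11} \cdot 1 - 21 = \left(-12\right) \frac{1}{22} - 21 = - \frac{6}{11} - 21 = - \frac{237}{11}$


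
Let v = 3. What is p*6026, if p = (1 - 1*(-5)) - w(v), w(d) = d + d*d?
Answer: -36156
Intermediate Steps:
w(d) = d + d²
p = -6 (p = (1 - 1*(-5)) - 3*(1 + 3) = (1 + 5) - 3*4 = 6 - 1*12 = 6 - 12 = -6)
p*6026 = -6*6026 = -36156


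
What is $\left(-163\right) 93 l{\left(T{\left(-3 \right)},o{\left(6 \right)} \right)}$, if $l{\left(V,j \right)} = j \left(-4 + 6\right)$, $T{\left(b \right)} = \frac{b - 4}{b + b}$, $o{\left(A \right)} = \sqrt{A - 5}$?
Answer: $-30318$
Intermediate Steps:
$o{\left(A \right)} = \sqrt{-5 + A}$
$T{\left(b \right)} = \frac{-4 + b}{2 b}$
$l{\left(V,j \right)} = 2 j$ ($l{\left(V,j \right)} = j 2 = 2 j$)
$\left(-163\right) 93 l{\left(T{\left(-3 \right)},o{\left(6 \right)} \right)} = \left(-163\right) 93 \cdot 2 \sqrt{-5 + 6} = - 15159 \cdot 2 \sqrt{1} = - 15159 \cdot 2 \cdot 1 = \left(-15159\right) 2 = -30318$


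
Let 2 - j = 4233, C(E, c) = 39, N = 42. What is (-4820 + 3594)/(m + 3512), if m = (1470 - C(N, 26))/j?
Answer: -5187206/14857841 ≈ -0.34912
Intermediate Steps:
j = -4231 (j = 2 - 1*4233 = 2 - 4233 = -4231)
m = -1431/4231 (m = (1470 - 1*39)/(-4231) = (1470 - 39)*(-1/4231) = 1431*(-1/4231) = -1431/4231 ≈ -0.33822)
(-4820 + 3594)/(m + 3512) = (-4820 + 3594)/(-1431/4231 + 3512) = -1226/14857841/4231 = -1226*4231/14857841 = -5187206/14857841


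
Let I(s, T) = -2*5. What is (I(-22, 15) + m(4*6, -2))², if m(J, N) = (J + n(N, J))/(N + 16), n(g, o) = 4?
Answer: 64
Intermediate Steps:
I(s, T) = -10
m(J, N) = (4 + J)/(16 + N) (m(J, N) = (J + 4)/(N + 16) = (4 + J)/(16 + N))
(I(-22, 15) + m(4*6, -2))² = (-10 + (4 + 4*6)/(16 - 2))² = (-10 + (4 + 24)/14)² = (-10 + (1/14)*28)² = (-10 + 2)² = (-8)² = 64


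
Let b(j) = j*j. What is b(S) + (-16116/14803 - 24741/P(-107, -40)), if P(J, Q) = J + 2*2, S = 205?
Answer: 64440476800/1524709 ≈ 42264.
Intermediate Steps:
P(J, Q) = 4 + J (P(J, Q) = J + 4 = 4 + J)
b(j) = j**2
b(S) + (-16116/14803 - 24741/P(-107, -40)) = 205**2 + (-16116/14803 - 24741/(4 - 107)) = 42025 + (-16116*1/14803 - 24741/(-103)) = 42025 + (-16116/14803 - 24741*(-1/103)) = 42025 + (-16116/14803 + 24741/103) = 42025 + 364581075/1524709 = 64440476800/1524709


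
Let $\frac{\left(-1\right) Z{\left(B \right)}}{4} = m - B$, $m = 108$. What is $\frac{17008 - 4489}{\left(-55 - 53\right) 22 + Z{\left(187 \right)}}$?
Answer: $- \frac{12519}{2060} \approx -6.0772$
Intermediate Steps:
$Z{\left(B \right)} = -432 + 4 B$ ($Z{\left(B \right)} = - 4 \left(108 - B\right) = -432 + 4 B$)
$\frac{17008 - 4489}{\left(-55 - 53\right) 22 + Z{\left(187 \right)}} = \frac{17008 - 4489}{\left(-55 - 53\right) 22 + \left(-432 + 4 \cdot 187\right)} = \frac{12519}{\left(-108\right) 22 + \left(-432 + 748\right)} = \frac{12519}{-2376 + 316} = \frac{12519}{-2060} = 12519 \left(- \frac{1}{2060}\right) = - \frac{12519}{2060}$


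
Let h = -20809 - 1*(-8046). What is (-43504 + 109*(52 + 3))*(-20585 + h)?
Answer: 1250850132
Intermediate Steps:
h = -12763 (h = -20809 + 8046 = -12763)
(-43504 + 109*(52 + 3))*(-20585 + h) = (-43504 + 109*(52 + 3))*(-20585 - 12763) = (-43504 + 109*55)*(-33348) = (-43504 + 5995)*(-33348) = -37509*(-33348) = 1250850132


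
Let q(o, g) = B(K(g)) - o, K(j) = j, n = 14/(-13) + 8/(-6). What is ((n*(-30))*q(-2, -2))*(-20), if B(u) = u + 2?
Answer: -37600/13 ≈ -2892.3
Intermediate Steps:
n = -94/39 (n = 14*(-1/13) + 8*(-1/6) = -14/13 - 4/3 = -94/39 ≈ -2.4103)
B(u) = 2 + u
q(o, g) = 2 + g - o (q(o, g) = (2 + g) - o = 2 + g - o)
((n*(-30))*q(-2, -2))*(-20) = ((-94/39*(-30))*(2 - 2 - 1*(-2)))*(-20) = (940*(2 - 2 + 2)/13)*(-20) = ((940/13)*2)*(-20) = (1880/13)*(-20) = -37600/13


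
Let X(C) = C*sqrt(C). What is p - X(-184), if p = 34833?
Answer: 34833 + 368*I*sqrt(46) ≈ 34833.0 + 2495.9*I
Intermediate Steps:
X(C) = C**(3/2)
p - X(-184) = 34833 - (-184)**(3/2) = 34833 - (-368)*I*sqrt(46) = 34833 + 368*I*sqrt(46)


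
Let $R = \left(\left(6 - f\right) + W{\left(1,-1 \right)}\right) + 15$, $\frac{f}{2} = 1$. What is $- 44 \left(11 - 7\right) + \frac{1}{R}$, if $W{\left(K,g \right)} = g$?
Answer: $- \frac{3167}{18} \approx -175.94$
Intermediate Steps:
$f = 2$ ($f = 2 \cdot 1 = 2$)
$R = 18$ ($R = \left(\left(6 - 2\right) - 1\right) + 15 = \left(4 - 1\right) + 15 = 3 + 15 = 18$)
$- 44 \left(11 - 7\right) + \frac{1}{R} = - 44 \left(11 - 7\right) + \frac{1}{18} = \left(-44\right) 4 + \frac{1}{18} = -176 + \frac{1}{18} = - \frac{3167}{18}$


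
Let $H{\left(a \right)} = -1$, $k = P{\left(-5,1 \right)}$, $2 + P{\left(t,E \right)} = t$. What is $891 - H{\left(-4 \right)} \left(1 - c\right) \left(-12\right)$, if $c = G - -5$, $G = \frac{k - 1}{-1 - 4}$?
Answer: $\frac{4791}{5} \approx 958.2$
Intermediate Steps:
$P{\left(t,E \right)} = -2 + t$
$k = -7$ ($k = -2 - 5 = -7$)
$G = \frac{8}{5}$ ($G = \frac{-7 - 1}{-1 - 4} = - \frac{8}{-5} = \left(-8\right) \left(- \frac{1}{5}\right) = \frac{8}{5} \approx 1.6$)
$c = \frac{33}{5}$ ($c = \frac{8}{5} - -5 = \frac{8}{5} + 5 = \frac{33}{5} \approx 6.6$)
$891 - H{\left(-4 \right)} \left(1 - c\right) \left(-12\right) = 891 - - (1 - \frac{33}{5}) \left(-12\right) = 891 - \left(-1\right) \left(- \frac{28}{5}\right) \left(-12\right) = 891 - \frac{28}{5} \left(-12\right) = 891 - - \frac{336}{5} = 891 + \frac{336}{5} = \frac{4791}{5}$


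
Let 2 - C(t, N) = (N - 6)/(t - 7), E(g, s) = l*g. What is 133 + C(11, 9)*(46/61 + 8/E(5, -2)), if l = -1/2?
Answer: 15853/122 ≈ 129.94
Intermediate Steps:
l = -1/2 (l = -1*1/2 = -1/2 ≈ -0.50000)
E(g, s) = -g/2
C(t, N) = 2 - (-6 + N)/(-7 + t) (C(t, N) = 2 - (N - 6)/(t - 7) = 2 - (-6 + N)/(-7 + t))
133 + C(11, 9)*(46/61 + 8/E(5, -2)) = 133 + ((-8 - 1*9 + 2*11)/(-7 + 11))*(46/61 + 8/((-1/2*5))) = 133 + ((-8 - 9 + 22)/4)*(46*(1/61) + 8/(-5/2)) = 133 + ((1/4)*5)*(46/61 + 8*(-2/5)) = 133 + 5*(46/61 - 16/5)/4 = 133 + (5/4)*(-746/305) = 133 - 373/122 = 15853/122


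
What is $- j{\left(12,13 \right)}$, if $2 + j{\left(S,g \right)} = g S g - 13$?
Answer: $-2013$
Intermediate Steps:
$j{\left(S,g \right)} = -15 + S g^{2}$ ($j{\left(S,g \right)} = -2 + \left(g S g - 13\right) = -2 + \left(S g g - 13\right) = -2 + \left(S g^{2} - 13\right) = -2 + \left(-13 + S g^{2}\right) = -15 + S g^{2}$)
$- j{\left(12,13 \right)} = - (-15 + 12 \cdot 13^{2}) = - (-15 + 12 \cdot 169) = - (-15 + 2028) = \left(-1\right) 2013 = -2013$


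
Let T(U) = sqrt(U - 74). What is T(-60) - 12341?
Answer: -12341 + I*sqrt(134) ≈ -12341.0 + 11.576*I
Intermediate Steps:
T(U) = sqrt(-74 + U)
T(-60) - 12341 = sqrt(-74 - 60) - 12341 = sqrt(-134) - 12341 = I*sqrt(134) - 12341 = -12341 + I*sqrt(134)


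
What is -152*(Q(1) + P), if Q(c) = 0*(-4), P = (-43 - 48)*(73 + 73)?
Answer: 2019472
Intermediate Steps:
P = -13286 (P = -91*146 = -13286)
Q(c) = 0
-152*(Q(1) + P) = -152*(0 - 13286) = -152*(-13286) = 2019472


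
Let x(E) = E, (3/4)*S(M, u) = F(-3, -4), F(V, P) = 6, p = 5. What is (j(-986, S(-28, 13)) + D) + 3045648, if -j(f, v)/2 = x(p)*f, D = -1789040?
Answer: 1266468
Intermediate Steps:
S(M, u) = 8 (S(M, u) = (4/3)*6 = 8)
j(f, v) = -10*f
(j(-986, S(-28, 13)) + D) + 3045648 = (-10*(-986) - 1789040) + 3045648 = (9860 - 1789040) + 3045648 = -1779180 + 3045648 = 1266468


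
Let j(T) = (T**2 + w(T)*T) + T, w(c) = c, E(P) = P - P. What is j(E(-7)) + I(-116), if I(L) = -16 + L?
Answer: -132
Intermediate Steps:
E(P) = 0
j(T) = T + 2*T**2 (j(T) = (T**2 + T*T) + T = (T**2 + T**2) + T = 2*T**2 + T = T + 2*T**2)
j(E(-7)) + I(-116) = 0*(1 + 2*0) + (-16 - 116) = 0*(1 + 0) - 132 = 0*1 - 132 = 0 - 132 = -132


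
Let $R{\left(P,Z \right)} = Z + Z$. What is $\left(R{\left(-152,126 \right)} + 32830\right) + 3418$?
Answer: $36500$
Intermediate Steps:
$R{\left(P,Z \right)} = 2 Z$
$\left(R{\left(-152,126 \right)} + 32830\right) + 3418 = \left(2 \cdot 126 + 32830\right) + 3418 = \left(252 + 32830\right) + 3418 = 33082 + 3418 = 36500$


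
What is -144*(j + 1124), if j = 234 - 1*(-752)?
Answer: -303840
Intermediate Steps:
j = 986 (j = 234 + 752 = 986)
-144*(j + 1124) = -144*(986 + 1124) = -144*2110 = -303840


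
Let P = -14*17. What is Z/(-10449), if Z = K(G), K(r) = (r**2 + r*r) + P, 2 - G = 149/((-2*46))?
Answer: 896327/44220168 ≈ 0.020270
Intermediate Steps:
P = -238
G = 333/92 (G = 2 - 149/((-2*46)) = 2 - 149/(-92) = 2 - 149*(-1)/92 = 2 - 1*(-149/92) = 2 + 149/92 = 333/92 ≈ 3.6196)
K(r) = -238 + 2*r**2 (K(r) = (r**2 + r*r) - 238 = (r**2 + r**2) - 238 = 2*r**2 - 238 = -238 + 2*r**2)
Z = -896327/4232 (Z = -238 + 2*(333/92)**2 = -238 + 2*(110889/8464) = -238 + 110889/4232 = -896327/4232 ≈ -211.80)
Z/(-10449) = -896327/4232/(-10449) = -896327/4232*(-1/10449) = 896327/44220168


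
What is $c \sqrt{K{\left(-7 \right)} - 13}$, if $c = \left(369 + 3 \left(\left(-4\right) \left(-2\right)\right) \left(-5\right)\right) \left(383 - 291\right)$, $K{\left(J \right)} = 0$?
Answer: $22908 i \sqrt{13} \approx 82596.0 i$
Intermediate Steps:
$c = 22908$ ($c = \left(369 + 3 \cdot 8 \left(-5\right)\right) 92 = \left(369 + 24 \left(-5\right)\right) 92 = \left(369 - 120\right) 92 = 249 \cdot 92 = 22908$)
$c \sqrt{K{\left(-7 \right)} - 13} = 22908 \sqrt{0 - 13} = 22908 \sqrt{-13} = 22908 i \sqrt{13}$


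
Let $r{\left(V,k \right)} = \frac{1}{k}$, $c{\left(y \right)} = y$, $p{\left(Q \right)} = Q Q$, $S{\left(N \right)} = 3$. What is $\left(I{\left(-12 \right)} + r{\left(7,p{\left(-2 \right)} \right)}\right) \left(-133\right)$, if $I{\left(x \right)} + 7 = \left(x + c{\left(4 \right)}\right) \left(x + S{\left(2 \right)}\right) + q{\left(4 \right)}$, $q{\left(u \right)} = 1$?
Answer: $- \frac{35245}{4} \approx -8811.3$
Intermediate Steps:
$p{\left(Q \right)} = Q^{2}$
$I{\left(x \right)} = -6 + \left(3 + x\right) \left(4 + x\right)$ ($I{\left(x \right)} = -7 + \left(\left(x + 4\right) \left(x + 3\right) + 1\right) = -7 + \left(\left(4 + x\right) \left(3 + x\right) + 1\right) = -7 + \left(\left(3 + x\right) \left(4 + x\right) + 1\right) = -7 + \left(1 + \left(3 + x\right) \left(4 + x\right)\right) = -6 + \left(3 + x\right) \left(4 + x\right)$)
$\left(I{\left(-12 \right)} + r{\left(7,p{\left(-2 \right)} \right)}\right) \left(-133\right) = \left(\left(6 + \left(-12\right)^{2} + 7 \left(-12\right)\right) + \frac{1}{\left(-2\right)^{2}}\right) \left(-133\right) = \left(\left(6 + 144 - 84\right) + \frac{1}{4}\right) \left(-133\right) = \left(66 + \frac{1}{4}\right) \left(-133\right) = \frac{265}{4} \left(-133\right) = - \frac{35245}{4}$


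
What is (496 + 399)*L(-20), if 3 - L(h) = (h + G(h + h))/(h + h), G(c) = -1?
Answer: 17721/8 ≈ 2215.1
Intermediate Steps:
L(h) = 3 - (-1 + h)/(2*h) (L(h) = 3 - (h - 1)/(h + h) = 3 - (-1 + h)/(2*h))
(496 + 399)*L(-20) = (496 + 399)*((½)*(1 + 5*(-20))/(-20)) = 895*((½)*(-1/20)*(1 - 100)) = 895*((½)*(-1/20)*(-99)) = 895*(99/40) = 17721/8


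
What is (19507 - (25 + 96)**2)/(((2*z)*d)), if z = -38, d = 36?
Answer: -811/456 ≈ -1.7785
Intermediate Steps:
(19507 - (25 + 96)**2)/(((2*z)*d)) = (19507 - (25 + 96)**2)/(((2*(-38))*36)) = (19507 - 1*121**2)/((-76*36)) = (19507 - 1*14641)/(-2736) = (19507 - 14641)*(-1/2736) = 4866*(-1/2736) = -811/456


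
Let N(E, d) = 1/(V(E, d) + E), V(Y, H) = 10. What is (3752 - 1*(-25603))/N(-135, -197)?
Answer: -3669375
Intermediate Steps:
N(E, d) = 1/(10 + E)
(3752 - 1*(-25603))/N(-135, -197) = (3752 - 1*(-25603))/(1/(10 - 135)) = (3752 + 25603)/(1/(-125)) = 29355/(-1/125) = 29355*(-125) = -3669375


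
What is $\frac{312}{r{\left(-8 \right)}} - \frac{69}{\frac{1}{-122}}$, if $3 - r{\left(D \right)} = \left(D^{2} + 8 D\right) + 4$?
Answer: $8106$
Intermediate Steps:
$r{\left(D \right)} = -1 - D^{2} - 8 D$ ($r{\left(D \right)} = 3 - \left(\left(D^{2} + 8 D\right) + 4\right) = 3 - \left(4 + D^{2} + 8 D\right) = -1 - D^{2} - 8 D$)
$\frac{312}{r{\left(-8 \right)}} - \frac{69}{\frac{1}{-122}} = \frac{312}{-1 - \left(-8\right)^{2} - -64} - \frac{69}{\frac{1}{-122}} = \frac{312}{-1 - 64 + 64} - \frac{69}{- \frac{1}{122}} = \frac{312}{-1 - 64 + 64} - -8418 = \frac{312}{-1} + 8418 = 312 \left(-1\right) + 8418 = -312 + 8418 = 8106$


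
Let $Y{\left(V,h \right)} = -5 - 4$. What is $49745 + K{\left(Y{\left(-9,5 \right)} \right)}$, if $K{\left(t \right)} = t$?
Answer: $49736$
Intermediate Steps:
$Y{\left(V,h \right)} = -9$
$49745 + K{\left(Y{\left(-9,5 \right)} \right)} = 49745 - 9 = 49736$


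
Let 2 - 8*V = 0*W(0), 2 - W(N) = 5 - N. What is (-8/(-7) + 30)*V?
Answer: 109/14 ≈ 7.7857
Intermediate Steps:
W(N) = -3 + N (W(N) = 2 - (5 - N) = 2 + (-5 + N) = -3 + N)
V = 1/4 (V = 1/4 - 0*(-3 + 0) = 1/4 - 0*(-3) = 1/4 - 1/8*0 = 1/4 + 0 = 1/4 ≈ 0.25000)
(-8/(-7) + 30)*V = (-8/(-7) + 30)*(1/4) = (-8*(-1/7) + 30)*(1/4) = (8/7 + 30)*(1/4) = (218/7)*(1/4) = 109/14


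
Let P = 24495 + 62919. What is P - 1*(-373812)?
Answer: 461226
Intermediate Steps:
P = 87414
P - 1*(-373812) = 87414 - 1*(-373812) = 87414 + 373812 = 461226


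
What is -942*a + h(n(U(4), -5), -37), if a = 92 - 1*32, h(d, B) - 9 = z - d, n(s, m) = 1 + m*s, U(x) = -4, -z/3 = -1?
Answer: -56529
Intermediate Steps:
z = 3 (z = -3*(-1) = 3)
h(d, B) = 12 - d (h(d, B) = 9 + (3 - d) = 12 - d)
a = 60 (a = 92 - 32 = 60)
-942*a + h(n(U(4), -5), -37) = -942*60 + (12 - (1 - 5*(-4))) = -56520 + (12 - (1 + 20)) = -56520 + (12 - 1*21) = -56520 + (12 - 21) = -56520 - 9 = -56529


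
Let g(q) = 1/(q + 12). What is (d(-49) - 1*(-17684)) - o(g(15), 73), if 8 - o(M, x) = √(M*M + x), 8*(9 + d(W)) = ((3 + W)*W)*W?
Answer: 15445/4 + √53218/27 ≈ 3869.8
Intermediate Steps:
g(q) = 1/(12 + q)
d(W) = -9 + W²*(3 + W)/8 (d(W) = -9 + (((3 + W)*W)*W)/8 = -9 + ((W*(3 + W))*W)/8 = -9 + (W²*(3 + W))/8 = -9 + W²*(3 + W)/8)
o(M, x) = 8 - √(x + M²) (o(M, x) = 8 - √(M*M + x) = 8 - √(M² + x) = 8 - √(x + M²))
(d(-49) - 1*(-17684)) - o(g(15), 73) = ((-9 + (⅛)*(-49)³ + (3/8)*(-49)²) - 1*(-17684)) - (8 - √(73 + (1/(12 + 15))²)) = ((-9 + (⅛)*(-117649) + (3/8)*2401) + 17684) - (8 - √(73 + (1/27)²)) = ((-9 - 117649/8 + 7203/8) + 17684) - (8 - √(73 + (1/27)²)) = (-55259/4 + 17684) - (8 - √(73 + 1/729)) = 15477/4 - (8 - √(53218/729)) = 15477/4 - (8 - √53218/27) = 15477/4 + (-8 + √53218/27) = 15445/4 + √53218/27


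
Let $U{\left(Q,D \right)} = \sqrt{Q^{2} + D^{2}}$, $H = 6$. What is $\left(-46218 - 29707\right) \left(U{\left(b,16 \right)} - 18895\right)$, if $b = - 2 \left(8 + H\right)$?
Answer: $1434602875 - 303700 \sqrt{65} \approx 1.4322 \cdot 10^{9}$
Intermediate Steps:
$b = -28$ ($b = - 2 \left(8 + 6\right) = \left(-2\right) 14 = -28$)
$U{\left(Q,D \right)} = \sqrt{D^{2} + Q^{2}}$
$\left(-46218 - 29707\right) \left(U{\left(b,16 \right)} - 18895\right) = \left(-46218 - 29707\right) \left(\sqrt{16^{2} + \left(-28\right)^{2}} - 18895\right) = - 75925 \left(\sqrt{256 + 784} - 18895\right) = - 75925 \left(\sqrt{1040} - 18895\right) = - 75925 \left(4 \sqrt{65} - 18895\right) = - 75925 \left(-18895 + 4 \sqrt{65}\right) = 1434602875 - 303700 \sqrt{65}$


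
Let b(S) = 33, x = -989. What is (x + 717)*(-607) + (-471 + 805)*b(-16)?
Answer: 176126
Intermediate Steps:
(x + 717)*(-607) + (-471 + 805)*b(-16) = (-989 + 717)*(-607) + (-471 + 805)*33 = -272*(-607) + 334*33 = 165104 + 11022 = 176126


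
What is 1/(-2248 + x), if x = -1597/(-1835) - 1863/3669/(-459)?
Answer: -38151485/85731292848 ≈ -0.00044501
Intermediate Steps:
x = 33245432/38151485 (x = -1597*(-1/1835) - 1863*1/3669*(-1/459) = 1597/1835 - 621/1223*(-1/459) = 1597/1835 + 23/20791 = 33245432/38151485 ≈ 0.87141)
1/(-2248 + x) = 1/(-2248 + 33245432/38151485) = 1/(-85731292848/38151485) = -38151485/85731292848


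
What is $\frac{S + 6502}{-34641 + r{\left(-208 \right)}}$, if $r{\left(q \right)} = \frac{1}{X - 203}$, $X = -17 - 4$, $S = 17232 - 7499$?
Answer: $- \frac{727328}{1551917} \approx -0.46866$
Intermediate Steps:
$S = 9733$ ($S = 17232 - 7499 = 9733$)
$X = -21$
$r{\left(q \right)} = - \frac{1}{224}$ ($r{\left(q \right)} = \frac{1}{-21 - 203} = \frac{1}{-224} = - \frac{1}{224}$)
$\frac{S + 6502}{-34641 + r{\left(-208 \right)}} = \frac{9733 + 6502}{-34641 - \frac{1}{224}} = \frac{16235}{- \frac{7759585}{224}} = 16235 \left(- \frac{224}{7759585}\right) = - \frac{727328}{1551917}$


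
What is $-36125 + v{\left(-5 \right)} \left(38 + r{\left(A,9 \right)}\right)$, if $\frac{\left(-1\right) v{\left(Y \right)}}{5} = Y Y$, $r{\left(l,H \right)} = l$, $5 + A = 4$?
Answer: $-40750$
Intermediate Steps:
$A = -1$ ($A = -5 + 4 = -1$)
$v{\left(Y \right)} = - 5 Y^{2}$ ($v{\left(Y \right)} = - 5 Y Y = - 5 Y^{2}$)
$-36125 + v{\left(-5 \right)} \left(38 + r{\left(A,9 \right)}\right) = -36125 + - 5 \left(-5\right)^{2} \left(38 - 1\right) = -36125 + \left(-5\right) 25 \cdot 37 = -36125 - 4625 = -40750$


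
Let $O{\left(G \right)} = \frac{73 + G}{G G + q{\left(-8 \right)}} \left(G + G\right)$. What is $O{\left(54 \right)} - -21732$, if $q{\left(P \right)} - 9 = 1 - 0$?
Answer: $\frac{31800774}{1463} \approx 21737.0$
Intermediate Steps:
$q{\left(P \right)} = 10$ ($q{\left(P \right)} = 9 + \left(1 - 0\right) = 9 + \left(1 + 0\right) = 9 + 1 = 10$)
$O{\left(G \right)} = \frac{2 G \left(73 + G\right)}{10 + G^{2}}$ ($O{\left(G \right)} = \frac{73 + G}{G G + 10} \left(G + G\right) = \frac{73 + G}{G^{2} + 10} \cdot 2 G = \frac{73 + G}{10 + G^{2}} \cdot 2 G = \frac{2 G \left(73 + G\right)}{10 + G^{2}}$)
$O{\left(54 \right)} - -21732 = 2 \cdot 54 \frac{1}{10 + 54^{2}} \left(73 + 54\right) - -21732 = 2 \cdot 54 \frac{1}{10 + 2916} \cdot 127 + 21732 = 2 \cdot 54 \cdot \frac{1}{2926} \cdot 127 + 21732 = \frac{6858}{1463} + 21732 = \frac{31800774}{1463}$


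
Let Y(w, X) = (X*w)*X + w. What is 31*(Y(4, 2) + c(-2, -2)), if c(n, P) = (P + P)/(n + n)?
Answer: 651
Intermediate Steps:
c(n, P) = P/n (c(n, P) = (2*P)/((2*n)) = (2*P)*(1/(2*n)) = P/n)
Y(w, X) = w + w*X² (Y(w, X) = w*X² + w = w + w*X²)
31*(Y(4, 2) + c(-2, -2)) = 31*(4*(1 + 2²) - 2/(-2)) = 31*(4*(1 + 4) - 2*(-½)) = 31*(4*5 + 1) = 31*(20 + 1) = 31*21 = 651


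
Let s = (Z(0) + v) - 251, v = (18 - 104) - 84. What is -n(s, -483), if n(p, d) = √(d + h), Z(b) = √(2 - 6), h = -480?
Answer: -3*I*√107 ≈ -31.032*I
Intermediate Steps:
Z(b) = 2*I (Z(b) = √(-4) = 2*I)
v = -170 (v = -86 - 84 = -170)
s = -421 + 2*I (s = (2*I - 170) - 251 = (-170 + 2*I) - 251 = -421 + 2*I ≈ -421.0 + 2.0*I)
n(p, d) = √(-480 + d) (n(p, d) = √(d - 480) = √(-480 + d))
-n(s, -483) = -√(-480 - 483) = -√(-963) = -3*I*√107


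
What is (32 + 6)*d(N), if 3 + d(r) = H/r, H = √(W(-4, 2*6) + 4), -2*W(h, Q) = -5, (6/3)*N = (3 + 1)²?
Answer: -114 + 19*√26/8 ≈ -101.89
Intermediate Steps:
N = 8 (N = (3 + 1)²/2 = (½)*4² = (½)*16 = 8)
W(h, Q) = 5/2 (W(h, Q) = -½*(-5) = 5/2)
H = √26/2 (H = √(5/2 + 4) = √(13/2) = √26/2 ≈ 2.5495)
d(r) = -3 + √26/(2*r) (d(r) = -3 + (√26/2)/r = -3 + √26/(2*r))
(32 + 6)*d(N) = (32 + 6)*(-3 + (½)*√26/8) = 38*(-3 + (½)*√26*(⅛)) = 38*(-3 + √26/16) = -114 + 19*√26/8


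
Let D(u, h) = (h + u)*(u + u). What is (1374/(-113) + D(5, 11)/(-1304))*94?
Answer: -21264868/18419 ≈ -1154.5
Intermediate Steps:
D(u, h) = 2*u*(h + u) (D(u, h) = (h + u)*(2*u) = 2*u*(h + u))
(1374/(-113) + D(5, 11)/(-1304))*94 = (1374/(-113) + (2*5*(11 + 5))/(-1304))*94 = (1374*(-1/113) + (2*5*16)*(-1/1304))*94 = (-1374/113 + 160*(-1/1304))*94 = (-1374/113 - 20/163)*94 = -226222/18419*94 = -21264868/18419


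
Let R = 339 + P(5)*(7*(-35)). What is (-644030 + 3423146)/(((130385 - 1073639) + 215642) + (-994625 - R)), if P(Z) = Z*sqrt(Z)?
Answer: -47398401216/29378817551 - 33707100*sqrt(5)/29378817551 ≈ -1.6159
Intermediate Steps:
P(Z) = Z**(3/2)
R = 339 - 1225*sqrt(5) (R = 339 + 5**(3/2)*(7*(-35)) = 339 + (5*sqrt(5))*(-245) = 339 - 1225*sqrt(5) ≈ -2400.2)
(-644030 + 3423146)/(((130385 - 1073639) + 215642) + (-994625 - R)) = (-644030 + 3423146)/(((130385 - 1073639) + 215642) + (-994625 - (339 - 1225*sqrt(5)))) = 2779116/((-943254 + 215642) + (-994625 + (-339 + 1225*sqrt(5)))) = 2779116/(-727612 + (-994964 + 1225*sqrt(5))) = 2779116/(-1722576 + 1225*sqrt(5))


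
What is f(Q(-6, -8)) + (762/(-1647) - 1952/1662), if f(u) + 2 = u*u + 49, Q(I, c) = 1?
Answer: 7050538/152073 ≈ 46.363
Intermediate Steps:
f(u) = 47 + u² (f(u) = -2 + (u*u + 49) = -2 + (u² + 49) = -2 + (49 + u²) = 47 + u²)
f(Q(-6, -8)) + (762/(-1647) - 1952/1662) = (47 + 1²) + (762/(-1647) - 1952/1662) = (47 + 1) + (762*(-1/1647) - 1952*1/1662) = 48 + (-254/549 - 976/831) = 48 - 248966/152073 = 7050538/152073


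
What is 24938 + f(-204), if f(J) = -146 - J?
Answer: 24996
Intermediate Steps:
24938 + f(-204) = 24938 + (-146 - 1*(-204)) = 24938 + (-146 + 204) = 24938 + 58 = 24996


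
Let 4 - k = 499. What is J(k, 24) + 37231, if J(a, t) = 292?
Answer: 37523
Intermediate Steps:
k = -495 (k = 4 - 1*499 = 4 - 499 = -495)
J(k, 24) + 37231 = 292 + 37231 = 37523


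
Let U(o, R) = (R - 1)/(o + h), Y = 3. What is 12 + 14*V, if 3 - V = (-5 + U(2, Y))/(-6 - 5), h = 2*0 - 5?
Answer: 1544/33 ≈ 46.788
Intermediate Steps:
h = -5 (h = 0 - 5 = -5)
U(o, R) = (-1 + R)/(-5 + o) (U(o, R) = (R - 1)/(o - 5) = (-1 + R)/(-5 + o))
V = 82/33 (V = 3 - (-5 + (-1 + 3)/(-5 + 2))/(-6 - 5) = 3 - (-5 + 2/(-3))/(-11) = 3 - (-5 - ⅓*2)*(-1)/11 = 3 - (-5 - ⅔)*(-1)/11 = 3 - (-17)*(-1)/(3*11) = 3 - 1*17/33 = 3 - 17/33 = 82/33 ≈ 2.4848)
12 + 14*V = 12 + 14*(82/33) = 12 + 1148/33 = 1544/33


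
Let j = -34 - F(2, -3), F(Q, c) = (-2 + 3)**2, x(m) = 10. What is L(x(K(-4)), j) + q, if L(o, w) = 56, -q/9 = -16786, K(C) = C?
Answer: 151130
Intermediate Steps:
q = 151074 (q = -9*(-16786) = 151074)
F(Q, c) = 1 (F(Q, c) = 1**2 = 1)
j = -35 (j = -34 - 1*1 = -34 - 1 = -35)
L(x(K(-4)), j) + q = 56 + 151074 = 151130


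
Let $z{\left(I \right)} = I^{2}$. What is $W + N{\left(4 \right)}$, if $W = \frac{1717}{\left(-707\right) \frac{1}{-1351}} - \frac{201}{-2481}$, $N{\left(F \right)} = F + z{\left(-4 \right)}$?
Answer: $\frac{2729994}{827} \approx 3301.1$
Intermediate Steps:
$N{\left(F \right)} = 16 + F$ ($N{\left(F \right)} = F + \left(-4\right)^{2} = F + 16 = 16 + F$)
$W = \frac{2713454}{827}$ ($W = \frac{1717}{\left(-707\right) \left(- \frac{1}{1351}\right)} - - \frac{67}{827} = \frac{1717}{\frac{101}{193}} + \frac{67}{827} = 1717 \cdot \frac{193}{101} + \frac{67}{827} = 3281 + \frac{67}{827} = \frac{2713454}{827} \approx 3281.1$)
$W + N{\left(4 \right)} = \frac{2713454}{827} + \left(16 + 4\right) = \frac{2713454}{827} + 20 = \frac{2729994}{827}$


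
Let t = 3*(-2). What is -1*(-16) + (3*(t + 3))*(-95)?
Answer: 871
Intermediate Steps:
t = -6
-1*(-16) + (3*(t + 3))*(-95) = -1*(-16) + (3*(-6 + 3))*(-95) = 16 + (3*(-3))*(-95) = 16 - 9*(-95) = 16 + 855 = 871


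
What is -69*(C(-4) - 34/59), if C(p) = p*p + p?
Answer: -46506/59 ≈ -788.24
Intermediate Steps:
C(p) = p + p**2 (C(p) = p**2 + p = p + p**2)
-69*(C(-4) - 34/59) = -69*(-4*(1 - 4) - 34/59) = -69*(-4*(-3) - 34*1/59) = -69*(12 - 34/59) = -69*674/59 = -46506/59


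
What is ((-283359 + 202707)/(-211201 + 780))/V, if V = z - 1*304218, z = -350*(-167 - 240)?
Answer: -20163/8509846082 ≈ -2.3694e-6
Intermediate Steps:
z = 142450 (z = -350*(-407) = 142450)
V = -161768 (V = 142450 - 1*304218 = 142450 - 304218 = -161768)
((-283359 + 202707)/(-211201 + 780))/V = ((-283359 + 202707)/(-211201 + 780))/(-161768) = -80652/(-210421)*(-1/161768) = -80652*(-1/210421)*(-1/161768) = (80652/210421)*(-1/161768) = -20163/8509846082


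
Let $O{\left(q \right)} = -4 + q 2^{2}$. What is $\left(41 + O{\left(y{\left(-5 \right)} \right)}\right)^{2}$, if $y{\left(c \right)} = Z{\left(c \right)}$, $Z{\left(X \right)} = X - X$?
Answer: $1369$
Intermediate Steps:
$Z{\left(X \right)} = 0$
$y{\left(c \right)} = 0$
$O{\left(q \right)} = -4 + 4 q$ ($O{\left(q \right)} = -4 + q 4 = -4 + 4 q$)
$\left(41 + O{\left(y{\left(-5 \right)} \right)}\right)^{2} = \left(41 + \left(-4 + 4 \cdot 0\right)\right)^{2} = \left(41 + \left(-4 + 0\right)\right)^{2} = \left(41 - 4\right)^{2} = 37^{2} = 1369$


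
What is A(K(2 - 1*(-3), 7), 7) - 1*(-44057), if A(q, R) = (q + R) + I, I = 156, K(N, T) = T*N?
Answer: 44255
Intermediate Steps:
K(N, T) = N*T
A(q, R) = 156 + R + q (A(q, R) = (q + R) + 156 = (R + q) + 156 = 156 + R + q)
A(K(2 - 1*(-3), 7), 7) - 1*(-44057) = (156 + 7 + (2 - 1*(-3))*7) - 1*(-44057) = (156 + 7 + (2 + 3)*7) + 44057 = (156 + 7 + 5*7) + 44057 = (156 + 7 + 35) + 44057 = 198 + 44057 = 44255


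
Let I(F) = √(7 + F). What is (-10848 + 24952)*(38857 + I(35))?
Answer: 548039128 + 14104*√42 ≈ 5.4813e+8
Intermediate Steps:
(-10848 + 24952)*(38857 + I(35)) = (-10848 + 24952)*(38857 + √(7 + 35)) = 14104*(38857 + √42) = 548039128 + 14104*√42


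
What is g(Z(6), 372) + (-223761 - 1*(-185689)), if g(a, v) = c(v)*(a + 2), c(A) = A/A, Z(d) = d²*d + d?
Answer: -37848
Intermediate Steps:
Z(d) = d + d³ (Z(d) = d³ + d = d + d³)
c(A) = 1
g(a, v) = 2 + a (g(a, v) = 1*(a + 2) = 1*(2 + a) = 2 + a)
g(Z(6), 372) + (-223761 - 1*(-185689)) = (2 + (6 + 6³)) + (-223761 - 1*(-185689)) = (2 + (6 + 216)) + (-223761 + 185689) = (2 + 222) - 38072 = 224 - 38072 = -37848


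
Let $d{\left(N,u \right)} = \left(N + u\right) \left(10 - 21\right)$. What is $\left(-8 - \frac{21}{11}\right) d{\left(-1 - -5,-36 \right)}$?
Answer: $-3488$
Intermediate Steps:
$d{\left(N,u \right)} = - 11 N - 11 u$ ($d{\left(N,u \right)} = \left(N + u\right) \left(-11\right) = - 11 N - 11 u$)
$\left(-8 - \frac{21}{11}\right) d{\left(-1 - -5,-36 \right)} = \left(-8 - \frac{21}{11}\right) \left(- 11 \left(-1 - -5\right) - -396\right) = \left(-8 - \frac{21}{11}\right) \left(- 11 \left(-1 + 5\right) + 396\right) = \left(-8 - \frac{21}{11}\right) \left(\left(-11\right) 4 + 396\right) = - \frac{109 \left(-44 + 396\right)}{11} = \left(- \frac{109}{11}\right) 352 = -3488$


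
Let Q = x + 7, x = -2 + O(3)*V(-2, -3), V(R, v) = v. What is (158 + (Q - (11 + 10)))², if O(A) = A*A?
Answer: 13225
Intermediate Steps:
O(A) = A²
x = -29 (x = -2 + 3²*(-3) = -2 + 9*(-3) = -2 - 27 = -29)
Q = -22 (Q = -29 + 7 = -22)
(158 + (Q - (11 + 10)))² = (158 + (-22 - (11 + 10)))² = (158 + (-22 - 1*21))² = (158 + (-22 - 21))² = (158 - 43)² = 115² = 13225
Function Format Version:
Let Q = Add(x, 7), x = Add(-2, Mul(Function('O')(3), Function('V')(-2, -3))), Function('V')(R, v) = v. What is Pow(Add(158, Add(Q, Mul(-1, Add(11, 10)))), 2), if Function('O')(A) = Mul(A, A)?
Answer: 13225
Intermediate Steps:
Function('O')(A) = Pow(A, 2)
x = -29 (x = Add(-2, Mul(Pow(3, 2), -3)) = Add(-2, Mul(9, -3)) = Add(-2, -27) = -29)
Q = -22 (Q = Add(-29, 7) = -22)
Pow(Add(158, Add(Q, Mul(-1, Add(11, 10)))), 2) = Pow(Add(158, Add(-22, Mul(-1, Add(11, 10)))), 2) = Pow(Add(158, Add(-22, Mul(-1, 21))), 2) = Pow(Add(158, Add(-22, -21)), 2) = Pow(Add(158, -43), 2) = Pow(115, 2) = 13225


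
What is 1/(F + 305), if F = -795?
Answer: -1/490 ≈ -0.0020408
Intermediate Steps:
1/(F + 305) = 1/(-795 + 305) = 1/(-490) = -1/490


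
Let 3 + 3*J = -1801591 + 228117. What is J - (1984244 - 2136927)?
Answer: -1115428/3 ≈ -3.7181e+5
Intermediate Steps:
J = -1573477/3 (J = -1 + (-1801591 + 228117)/3 = -1 + (⅓)*(-1573474) = -1 - 1573474/3 = -1573477/3 ≈ -5.2449e+5)
J - (1984244 - 2136927) = -1573477/3 - (1984244 - 2136927) = -1573477/3 - 1*(-152683) = -1573477/3 + 152683 = -1115428/3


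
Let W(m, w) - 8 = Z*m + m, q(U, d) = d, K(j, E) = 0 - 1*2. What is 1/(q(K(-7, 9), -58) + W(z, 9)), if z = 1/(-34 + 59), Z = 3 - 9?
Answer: -5/251 ≈ -0.019920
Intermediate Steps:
K(j, E) = -2 (K(j, E) = 0 - 2 = -2)
Z = -6
z = 1/25 ≈ 0.040000
W(m, w) = 8 - 5*m (W(m, w) = 8 + (-6*m + m) = 8 - 5*m)
1/(q(K(-7, 9), -58) + W(z, 9)) = 1/(-58 + (8 - 5*1/25)) = 1/(-58 + (8 - 1/5)) = 1/(-58 + 39/5) = 1/(-251/5) = -5/251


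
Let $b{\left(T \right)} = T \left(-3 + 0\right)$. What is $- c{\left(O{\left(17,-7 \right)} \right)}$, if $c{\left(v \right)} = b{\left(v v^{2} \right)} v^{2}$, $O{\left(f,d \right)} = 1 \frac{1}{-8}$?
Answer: $- \frac{3}{32768} \approx -9.1553 \cdot 10^{-5}$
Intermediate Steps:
$O{\left(f,d \right)} = - \frac{1}{8}$ ($O{\left(f,d \right)} = 1 \left(- \frac{1}{8}\right) = - \frac{1}{8}$)
$b{\left(T \right)} = - 3 T$ ($b{\left(T \right)} = T \left(-3\right) = - 3 T$)
$c{\left(v \right)} = - 3 v^{5}$ ($c{\left(v \right)} = - 3 v v^{2} v^{2} = - 3 v^{3} v^{2} = - 3 v^{5}$)
$- c{\left(O{\left(17,-7 \right)} \right)} = - \left(-3\right) \left(- \frac{1}{8}\right)^{5} = - \frac{\left(-3\right) \left(-1\right)}{32768} = \left(-1\right) \frac{3}{32768} = - \frac{3}{32768}$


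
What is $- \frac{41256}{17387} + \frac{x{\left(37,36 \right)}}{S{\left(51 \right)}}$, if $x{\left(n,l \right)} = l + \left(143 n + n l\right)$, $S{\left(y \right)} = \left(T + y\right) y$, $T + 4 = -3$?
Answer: $\frac{23201569}{39016428} \approx 0.59466$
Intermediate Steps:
$T = -7$ ($T = -4 - 3 = -7$)
$S{\left(y \right)} = y \left(-7 + y\right)$ ($S{\left(y \right)} = \left(-7 + y\right) y = y \left(-7 + y\right)$)
$x{\left(n,l \right)} = l + 143 n + l n$ ($x{\left(n,l \right)} = l + \left(143 n + l n\right) = l + 143 n + l n$)
$- \frac{41256}{17387} + \frac{x{\left(37,36 \right)}}{S{\left(51 \right)}} = - \frac{41256}{17387} + \frac{36 + 143 \cdot 37 + 36 \cdot 37}{51 \left(-7 + 51\right)} = \left(-41256\right) \frac{1}{17387} + \frac{36 + 5291 + 1332}{51 \cdot 44} = - \frac{41256}{17387} + \frac{6659}{2244} = \frac{23201569}{39016428}$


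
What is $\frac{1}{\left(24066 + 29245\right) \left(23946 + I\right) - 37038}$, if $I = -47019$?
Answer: $- \frac{1}{1230081741} \approx -8.1295 \cdot 10^{-10}$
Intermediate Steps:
$\frac{1}{\left(24066 + 29245\right) \left(23946 + I\right) - 37038} = \frac{1}{\left(24066 + 29245\right) \left(23946 - 47019\right) - 37038} = \frac{1}{53311 \left(-23073\right) - 37038} = \frac{1}{-1230044703 - 37038} = \frac{1}{-1230081741} = - \frac{1}{1230081741}$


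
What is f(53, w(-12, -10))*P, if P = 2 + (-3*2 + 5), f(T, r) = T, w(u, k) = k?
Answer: 53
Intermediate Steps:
P = 1 (P = 2 + (-6 + 5) = 2 - 1 = 1)
f(53, w(-12, -10))*P = 53*1 = 53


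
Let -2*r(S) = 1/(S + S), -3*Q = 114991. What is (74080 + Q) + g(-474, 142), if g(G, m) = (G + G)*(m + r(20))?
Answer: -5931269/60 ≈ -98855.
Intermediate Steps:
Q = -114991/3 (Q = -⅓*114991 = -114991/3 ≈ -38330.)
r(S) = -1/(4*S) (r(S) = -1/(2*(S + S)) = -1/(2*S)/2 = -1/(4*S))
g(G, m) = 2*G*(-1/80 + m) (g(G, m) = (G + G)*(m - ¼/20) = (2*G)*(m - ¼*1/20) = (2*G)*(m - 1/80) = (2*G)*(-1/80 + m) = 2*G*(-1/80 + m))
(74080 + Q) + g(-474, 142) = (74080 - 114991/3) + (1/40)*(-474)*(-1 + 80*142) = 107249/3 + (1/40)*(-474)*(-1 + 11360) = 107249/3 + (1/40)*(-474)*11359 = 107249/3 - 2692083/20 = -5931269/60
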